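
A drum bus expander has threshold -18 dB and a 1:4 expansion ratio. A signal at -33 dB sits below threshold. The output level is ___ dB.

-78 dB

The input is 15 dB below the -18 dB threshold.
A 1:4 expander multiplies undershoot by 4: 15 × 4 = 60 dB below threshold.
Output = -18 − 60 = -78 dB.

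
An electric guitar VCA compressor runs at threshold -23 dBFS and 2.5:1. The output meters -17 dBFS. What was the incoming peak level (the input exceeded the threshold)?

Post-compression overshoot = -17 − (-23) = 6 dB.
Before 2.5:1 compression the overshoot was 6 × 2.5 = 15 dB, so input = -23 + 15 = -8 dBFS.

-8 dBFS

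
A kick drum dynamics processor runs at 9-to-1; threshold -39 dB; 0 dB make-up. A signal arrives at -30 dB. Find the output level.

Overshoot: -30 − (-39) = 9 dB.
The 9 dB excess becomes 1 dB after 9:1 reduction.
That puts the output at -38 dB.

-38 dB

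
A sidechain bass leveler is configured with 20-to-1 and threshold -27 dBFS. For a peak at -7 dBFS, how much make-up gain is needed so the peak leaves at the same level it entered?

19 dB

The peak compresses to -27 + 20/20 = -26 dBFS.
To reach -7 dBFS requires -7 − (-26) = 19 dB of make-up.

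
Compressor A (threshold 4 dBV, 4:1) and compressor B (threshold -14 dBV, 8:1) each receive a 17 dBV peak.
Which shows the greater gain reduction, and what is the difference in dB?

B, by 17.375 dB

A: overshoot 13 dB → output overshoot 3.25 dB → GR 9.75 dB.
B: overshoot 31 dB → output overshoot 3.875 dB → GR 27.125 dB.
B reduces 17.375 dB more.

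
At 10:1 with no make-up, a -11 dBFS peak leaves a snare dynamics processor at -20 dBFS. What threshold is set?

-21 dBFS

Input is 10 dB above T (since output overshoot × R = input overshoot: (-20 − T)·10 = -11 − T gives T = -21 dBFS).
Check: -21 + (-11 − (-21))/10 = -21 + 1 = -20 dBFS. ✓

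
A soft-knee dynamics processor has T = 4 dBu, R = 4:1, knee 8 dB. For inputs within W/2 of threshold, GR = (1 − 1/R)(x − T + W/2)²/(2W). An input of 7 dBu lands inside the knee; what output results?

4.703125 dBu

x − T + W/2 = 7 − 4 + 4 = 7.
GR = (1 − 1/4) × 7² / 16 = 0.75 × 49 / 16 = 2.296875 dB.
Output = 7 − 2.296875 = 4.703125 dBu.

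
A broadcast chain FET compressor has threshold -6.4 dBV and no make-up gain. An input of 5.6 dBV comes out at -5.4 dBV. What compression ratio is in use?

12:1

Input overshoot = 5.6 − (-6.4) = 12 dB; output overshoot = -5.4 − (-6.4) = 1 dB.
Ratio = 12 / 1 = 12.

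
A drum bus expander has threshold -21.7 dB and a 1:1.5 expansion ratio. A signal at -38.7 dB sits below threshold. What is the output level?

-47.2 dB

Below threshold, a 1:1.5 expander applies gain = (1.5−1)×(T − x) of attenuation.
(1.5−1) × 17 = 8.5 dB, so output = -38.7 − 8.5 = -47.2 dB.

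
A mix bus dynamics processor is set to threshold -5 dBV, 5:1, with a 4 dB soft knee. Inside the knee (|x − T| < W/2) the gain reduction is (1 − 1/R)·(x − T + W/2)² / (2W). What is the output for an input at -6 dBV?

x − T + W/2 = -6 − (-5) + 2 = 1.
GR = (1 − 1/5) × 1² / 8 = 0.8 × 1 / 8 = 0.1 dB.
Output = -6 − 0.1 = -6.1 dBV.

-6.1 dBV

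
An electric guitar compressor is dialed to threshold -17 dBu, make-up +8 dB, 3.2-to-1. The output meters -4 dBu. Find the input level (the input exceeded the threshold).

Before make-up, the level was -4 − 8 = -12 dBu.
That's 5 dB above the -17 dBu threshold.
Before 3.2:1 compression the overshoot was 5 × 3.2 = 16 dB, so input = -17 + 16 = -1 dBu.

-1 dBu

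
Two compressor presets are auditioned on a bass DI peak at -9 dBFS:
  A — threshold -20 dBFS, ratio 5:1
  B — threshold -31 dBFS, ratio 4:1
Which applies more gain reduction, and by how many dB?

B, by 7.7 dB

A: overshoot 11 dB → output overshoot 2.2 dB → GR 8.8 dB.
B: overshoot 22 dB → output overshoot 5.5 dB → GR 16.5 dB.
B applies 7.7 dB more gain reduction.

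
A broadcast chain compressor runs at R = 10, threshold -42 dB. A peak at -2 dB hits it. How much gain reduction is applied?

Overshoot = -2 − (-42) = 40 dB.
A 10:1 ratio leaves 4 dB of that excess.
GR = overshoot in − overshoot out = 40 − 4 = 36 dB.

36 dB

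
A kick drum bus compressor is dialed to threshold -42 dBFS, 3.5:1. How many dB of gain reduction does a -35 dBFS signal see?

5 dB

Overshoot = -35 − (-42) = 7 dB.
At 3.5:1, output sits 7/3.5 = 2 dB above threshold.
So the signal is attenuated by 7 − 2 = 5 dB.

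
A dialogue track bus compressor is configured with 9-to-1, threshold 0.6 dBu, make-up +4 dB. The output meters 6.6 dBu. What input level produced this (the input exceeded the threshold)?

18.6 dBu

Stripping the +4 dB make-up gives 2.6 dBu at the gain stage.
The compressed level sits 2.6 − 0.6 = 2 dB over threshold.
Input overshoot = R × output overshoot = 18 dB → input = 0.6 + 18 = 18.6 dBu.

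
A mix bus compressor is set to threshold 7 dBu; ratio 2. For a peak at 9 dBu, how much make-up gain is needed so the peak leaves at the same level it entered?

The peak compresses to 7 + 2/2 = 8 dBu.
To reach 9 dBu requires 9 − 8 = 1 dB of make-up.

1 dB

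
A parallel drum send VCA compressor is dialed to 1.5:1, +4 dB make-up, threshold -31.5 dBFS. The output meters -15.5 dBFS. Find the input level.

-13.5 dBFS

Remove make-up: -15.5 − 4 = -19.5 dBFS.
Post-compression overshoot = -19.5 − (-31.5) = 12 dB.
Input overshoot = R × output overshoot = 18 dB → input = -31.5 + 18 = -13.5 dBFS.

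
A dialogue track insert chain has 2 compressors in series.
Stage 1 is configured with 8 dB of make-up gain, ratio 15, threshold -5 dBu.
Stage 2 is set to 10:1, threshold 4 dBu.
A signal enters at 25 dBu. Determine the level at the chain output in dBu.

4.1 dBu

Stage 1: 30 dB above -5 dBu, reduced 15:1 to 2 dB above → -3 dBu; +8 dB make-up → 5 dBu.
Stage 2: 5 dBu is 1 dB over 4 dBu; at 10:1 that becomes 0.1 dB over, giving 4.1 dBu.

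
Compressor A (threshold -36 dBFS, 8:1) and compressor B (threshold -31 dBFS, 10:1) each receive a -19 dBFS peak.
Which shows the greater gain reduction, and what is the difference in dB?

A, by 4.075 dB

A: GR = 17 − 17/8 = 14.875 dB.
B: GR = 12 − 12/10 = 10.8 dB.
Difference: 4.075 dB in favour of A.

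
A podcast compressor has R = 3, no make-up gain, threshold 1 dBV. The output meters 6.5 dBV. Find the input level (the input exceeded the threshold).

17.5 dBV

The compressed level sits 6.5 − 1 = 5.5 dB over threshold.
Input overshoot = R × output overshoot = 16.5 dB → input = 1 + 16.5 = 17.5 dBV.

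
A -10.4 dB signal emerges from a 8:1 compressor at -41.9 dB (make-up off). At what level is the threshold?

Let T be the threshold. Output overshoot = (input overshoot)/R, so -41.9 − T = (-10.4 − T)/8.
8·(-41.9 − T) = -10.4 − T → 7·T = -335.2 − (-10.4) = -324.8.
T = -324.8/7 = -46.4 dB.

-46.4 dB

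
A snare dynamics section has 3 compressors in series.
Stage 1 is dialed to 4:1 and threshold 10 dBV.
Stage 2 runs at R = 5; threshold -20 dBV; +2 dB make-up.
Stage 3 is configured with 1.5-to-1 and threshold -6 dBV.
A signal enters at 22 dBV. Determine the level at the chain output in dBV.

-11.4 dBV

Stage 1: 12 dB above 10 dBV, reduced 4:1 to 3 dB above → 13 dBV.
Stage 2: 33 dB above -20 dBV, reduced 5:1 to 6.6 dB above → -13.4 dBV; +2 dB make-up → -11.4 dBV.
Stage 3: -11.4 dBV ≤ -6 dBV, so stage 3 doesn't engage; output -11.4 dBV.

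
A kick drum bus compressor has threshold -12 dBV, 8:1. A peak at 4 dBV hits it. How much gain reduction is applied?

4 dBV exceeds the threshold by 16 dB.
At 8:1, output sits 16/8 = 2 dB above threshold.
Gain reduction = 16 − 2 = 14 dB.

14 dB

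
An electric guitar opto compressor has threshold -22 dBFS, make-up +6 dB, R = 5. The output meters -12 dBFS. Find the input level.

Before make-up, the level was -12 − 6 = -18 dBFS.
Post-compression overshoot = -18 − (-22) = 4 dB.
Before 5:1 compression the overshoot was 4 × 5 = 20 dB, so input = -22 + 20 = -2 dBFS.

-2 dBFS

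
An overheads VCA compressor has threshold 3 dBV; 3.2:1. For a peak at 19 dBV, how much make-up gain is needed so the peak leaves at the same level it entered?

11 dB

The peak compresses to 3 + 16/3.2 = 8 dBV.
To reach 19 dBV requires 19 − 8 = 11 dB of make-up.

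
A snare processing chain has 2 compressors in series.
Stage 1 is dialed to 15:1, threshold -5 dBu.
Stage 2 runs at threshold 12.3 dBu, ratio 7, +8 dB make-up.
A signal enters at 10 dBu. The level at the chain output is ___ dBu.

Stage 1: overshoot 15 dB → 15/15 = 1 dB → -4 dBu.
Stage 2: -4 dBu ≤ 12.3 dBu, so stage 2 doesn't engage; make-up brings it to 4 dBu.

4 dBu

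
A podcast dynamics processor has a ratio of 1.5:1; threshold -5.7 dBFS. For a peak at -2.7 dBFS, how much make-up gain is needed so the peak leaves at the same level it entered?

The peak compresses to -5.7 + 3/1.5 = -3.7 dBFS.
To reach -2.7 dBFS requires -2.7 − (-3.7) = 1 dB of make-up.

1 dB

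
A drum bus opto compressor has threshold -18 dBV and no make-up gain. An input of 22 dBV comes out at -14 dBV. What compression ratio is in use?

10:1

Input overshoot = 22 − (-18) = 40 dB; output overshoot = -14 − (-18) = 4 dB.
Ratio = 40 / 4 = 10.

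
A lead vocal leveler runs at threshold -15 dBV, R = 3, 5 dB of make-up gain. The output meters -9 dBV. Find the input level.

-12 dBV

Before make-up, the level was -9 − 5 = -14 dBV.
The compressed level sits -14 − (-15) = 1 dB over threshold.
Input overshoot = R × output overshoot = 3 dB → input = -15 + 3 = -12 dBV.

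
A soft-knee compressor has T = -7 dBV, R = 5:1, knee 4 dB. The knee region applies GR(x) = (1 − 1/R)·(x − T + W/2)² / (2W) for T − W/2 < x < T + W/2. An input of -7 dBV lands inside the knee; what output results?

x − T + W/2 = -7 − (-7) + 2 = 2.
GR = (1 − 1/5) × 2² / 8 = 0.8 × 4 / 8 = 0.4 dB.
Output = -7 − 0.4 = -7.4 dBV.

-7.4 dBV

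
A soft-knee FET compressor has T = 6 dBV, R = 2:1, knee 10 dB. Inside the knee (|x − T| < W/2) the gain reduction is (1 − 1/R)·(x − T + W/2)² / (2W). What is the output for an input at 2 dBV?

x − T + W/2 = 2 − 6 + 5 = 1.
GR = (1 − 1/2) × 1² / 20 = 0.5 × 1 / 20 = 0.025 dB.
Output = 2 − 0.025 = 1.975 dBV.

1.975 dBV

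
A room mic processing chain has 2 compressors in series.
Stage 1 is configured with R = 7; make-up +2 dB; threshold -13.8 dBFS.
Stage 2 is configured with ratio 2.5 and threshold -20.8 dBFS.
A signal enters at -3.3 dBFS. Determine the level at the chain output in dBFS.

Stage 1: overshoot 10.5 dB → 10.5/7 = 1.5 dB → -12.3 dBFS; +2 dB make-up → -10.3 dBFS.
Stage 2: overshoot 10.5 dB → 10.5/2.5 = 4.2 dB → -16.6 dBFS.

-16.6 dBFS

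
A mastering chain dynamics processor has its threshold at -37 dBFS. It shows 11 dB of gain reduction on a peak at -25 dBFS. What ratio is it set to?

Input overshoot = -25 − (-37) = 12 dB.
Output overshoot = 12 − 11 = 1 dB.
Ratio = input overshoot / output overshoot = 12 / 1 = 12.

12:1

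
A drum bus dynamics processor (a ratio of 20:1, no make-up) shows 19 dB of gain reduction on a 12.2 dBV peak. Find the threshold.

Input is 20 dB above T (since output overshoot × R = input overshoot: (-6.8 − T)·20 = 12.2 − T gives T = -7.8 dBV).
Check: -7.8 + (12.2 − (-7.8))/20 = -7.8 + 1 = -6.8 dBV. ✓

-7.8 dBV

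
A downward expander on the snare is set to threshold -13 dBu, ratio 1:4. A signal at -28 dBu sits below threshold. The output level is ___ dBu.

Below threshold, a 1:4 expander applies gain = (4−1)×(T − x) of attenuation.
(4−1) × 15 = 45 dB, so output = -28 − 45 = -73 dBu.

-73 dBu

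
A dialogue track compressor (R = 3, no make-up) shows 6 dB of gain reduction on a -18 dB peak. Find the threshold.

-27 dB

Gain reduction = -18 − (-24) = 6 dB; output overshoot = GR / (R − 1) = 6 / 2 = 3 dB.
Threshold = output − output overshoot = -24 − 3 = -27 dB.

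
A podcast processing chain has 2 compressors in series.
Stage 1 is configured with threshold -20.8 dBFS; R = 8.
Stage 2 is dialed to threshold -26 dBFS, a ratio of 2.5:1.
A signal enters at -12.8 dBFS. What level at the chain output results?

Stage 1: overshoot 8 dB → 8/8 = 1 dB → -19.8 dBFS.
Stage 2: 6.2 dB above -26 dBFS, reduced 2.5:1 to 2.48 dB above → -23.52 dBFS.

-23.52 dBFS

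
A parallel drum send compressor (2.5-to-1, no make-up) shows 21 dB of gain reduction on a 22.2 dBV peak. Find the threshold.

Let T be the threshold. Output overshoot = (input overshoot)/R, so 1.2 − T = (22.2 − T)/2.5.
2.5·(1.2 − T) = 22.2 − T → 1.5·T = 3 − 22.2 = -19.2.
T = -19.2/1.5 = -12.8 dBV.

-12.8 dBV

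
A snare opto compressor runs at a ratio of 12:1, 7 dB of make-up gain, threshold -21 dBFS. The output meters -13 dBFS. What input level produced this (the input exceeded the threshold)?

-9 dBFS

Before make-up, the level was -13 − 7 = -20 dBFS.
That's 1 dB above the -21 dBFS threshold.
Before 12:1 compression the overshoot was 1 × 12 = 12 dB, so input = -21 + 12 = -9 dBFS.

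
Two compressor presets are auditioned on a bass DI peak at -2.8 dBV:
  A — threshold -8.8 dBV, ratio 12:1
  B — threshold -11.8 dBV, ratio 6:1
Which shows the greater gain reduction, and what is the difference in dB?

A: GR = 6 − 6/12 = 5.5 dB.
B: GR = 9 − 9/6 = 7.5 dB.
Difference: 2 dB in favour of B.

B, by 2 dB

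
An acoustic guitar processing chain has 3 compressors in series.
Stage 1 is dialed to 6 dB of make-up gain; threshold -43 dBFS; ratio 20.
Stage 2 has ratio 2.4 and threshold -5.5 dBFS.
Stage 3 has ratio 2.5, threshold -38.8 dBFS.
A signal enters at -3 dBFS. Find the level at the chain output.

-37.28 dBFS

Stage 1: 40 dB above -43 dBFS, reduced 20:1 to 2 dB above → -41 dBFS; +6 dB make-up → -35 dBFS.
Stage 2: -35 dBFS is at or below the -5.5 dBFS threshold — no compression; output -35 dBFS.
Stage 3: -35 dBFS is 3.8 dB over -38.8 dBFS; at 2.5:1 that becomes 1.52 dB over, giving -37.28 dBFS.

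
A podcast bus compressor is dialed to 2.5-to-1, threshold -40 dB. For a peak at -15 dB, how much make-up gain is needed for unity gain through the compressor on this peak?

15 dB

Without make-up, output = threshold + overshoot/2.5 = -40 + 10 = -30 dB.
Gap to target: 15 dB.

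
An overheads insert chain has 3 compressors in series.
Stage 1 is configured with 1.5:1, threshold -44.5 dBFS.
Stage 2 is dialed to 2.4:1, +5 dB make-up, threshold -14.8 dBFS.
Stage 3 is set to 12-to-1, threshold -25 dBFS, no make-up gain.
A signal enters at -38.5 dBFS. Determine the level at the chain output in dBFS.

Stage 1: 6 dB above -44.5 dBFS, reduced 1.5:1 to 4 dB above → -40.5 dBFS.
Stage 2: below threshold (-40.5 ≤ -14.8); passes unchanged; make-up brings it to -35.5 dBFS.
Stage 3: -35.5 dBFS ≤ -25 dBFS, so stage 3 doesn't engage; output -35.5 dBFS.

-35.5 dBFS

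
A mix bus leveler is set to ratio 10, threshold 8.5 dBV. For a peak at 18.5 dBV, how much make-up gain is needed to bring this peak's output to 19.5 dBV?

10 dB

Overshoot 10 dB → 10/10 = 1 dB after compression, so the compressed level is 8.5 + 1 = 9.5 dBV.
Make-up = target − compressed = 19.5 − 9.5 = 10 dB.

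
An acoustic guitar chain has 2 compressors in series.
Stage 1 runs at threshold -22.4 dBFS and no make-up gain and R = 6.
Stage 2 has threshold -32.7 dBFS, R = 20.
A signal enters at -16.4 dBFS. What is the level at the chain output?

Stage 1: 6 dB above -22.4 dBFS, reduced 6:1 to 1 dB above → -21.4 dBFS.
Stage 2: overshoot 11.3 dB → 11.3/20 = 0.565 dB → -32.135 dBFS.

-32.135 dBFS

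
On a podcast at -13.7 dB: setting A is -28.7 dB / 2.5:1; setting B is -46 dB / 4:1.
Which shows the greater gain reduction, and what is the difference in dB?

B, by 15.225 dB

A: GR = 15 − 15/2.5 = 9 dB.
B: GR = 32.3 − 32.3/4 = 24.225 dB.
B applies 15.225 dB more gain reduction.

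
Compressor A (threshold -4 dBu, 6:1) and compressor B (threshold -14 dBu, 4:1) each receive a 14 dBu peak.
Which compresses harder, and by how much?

B, by 6 dB

A: overshoot 18 dB → output overshoot 3 dB → GR 15 dB.
B: overshoot 28 dB → output overshoot 7 dB → GR 21 dB.
B reduces 6 dB more.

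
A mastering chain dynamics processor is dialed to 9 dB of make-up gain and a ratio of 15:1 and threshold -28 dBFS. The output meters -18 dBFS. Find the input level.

Before make-up, the level was -18 − 9 = -27 dBFS.
The compressed level sits -27 − (-28) = 1 dB over threshold.
Input overshoot = R × output overshoot = 15 dB → input = -28 + 15 = -13 dBFS.

-13 dBFS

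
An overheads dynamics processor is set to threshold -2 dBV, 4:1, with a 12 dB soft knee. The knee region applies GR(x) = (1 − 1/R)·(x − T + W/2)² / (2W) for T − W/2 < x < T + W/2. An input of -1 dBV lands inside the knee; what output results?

-2.53125 dBV

x − T + W/2 = -1 − (-2) + 6 = 7.
GR = (1 − 1/4) × 7² / 24 = 0.75 × 49 / 24 = 1.53125 dB.
Output = -1 − 1.53125 = -2.53125 dBV.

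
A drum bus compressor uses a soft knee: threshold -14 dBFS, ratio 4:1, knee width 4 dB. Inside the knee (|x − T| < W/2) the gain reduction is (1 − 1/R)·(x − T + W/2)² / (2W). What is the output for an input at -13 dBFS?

-13.84375 dBFS

x − T + W/2 = -13 − (-14) + 2 = 3.
GR = (1 − 1/4) × 3² / 8 = 0.75 × 9 / 8 = 0.84375 dB.
Output = -13 − 0.84375 = -13.84375 dBFS.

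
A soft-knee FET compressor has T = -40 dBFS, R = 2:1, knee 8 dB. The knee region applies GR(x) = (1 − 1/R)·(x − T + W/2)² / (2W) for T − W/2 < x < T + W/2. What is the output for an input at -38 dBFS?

-39.125 dBFS

x − T + W/2 = -38 − (-40) + 4 = 6.
GR = (1 − 1/2) × 6² / 16 = 0.5 × 36 / 16 = 1.125 dB.
Output = -38 − 1.125 = -39.125 dBFS.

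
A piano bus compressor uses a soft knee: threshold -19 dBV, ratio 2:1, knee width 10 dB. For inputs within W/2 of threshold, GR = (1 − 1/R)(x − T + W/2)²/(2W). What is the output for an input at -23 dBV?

x − T + W/2 = -23 − (-19) + 5 = 1.
GR = (1 − 1/2) × 1² / 20 = 0.5 × 1 / 20 = 0.025 dB.
Output = -23 − 0.025 = -23.025 dBV.

-23.025 dBV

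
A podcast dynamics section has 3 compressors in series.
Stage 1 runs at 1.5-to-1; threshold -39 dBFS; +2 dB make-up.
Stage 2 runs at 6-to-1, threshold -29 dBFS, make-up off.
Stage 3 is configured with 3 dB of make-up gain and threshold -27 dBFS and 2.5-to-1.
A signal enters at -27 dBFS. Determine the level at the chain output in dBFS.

-26 dBFS

Stage 1: -27 dBFS is 12 dB over -39 dBFS; at 1.5:1 that becomes 8 dB over, giving -31 dBFS; +2 dB make-up → -29 dBFS.
Stage 2: -29 dBFS is at or below the -29 dBFS threshold — no compression; output -29 dBFS.
Stage 3: below threshold (-29 ≤ -27); passes unchanged; make-up brings it to -26 dBFS.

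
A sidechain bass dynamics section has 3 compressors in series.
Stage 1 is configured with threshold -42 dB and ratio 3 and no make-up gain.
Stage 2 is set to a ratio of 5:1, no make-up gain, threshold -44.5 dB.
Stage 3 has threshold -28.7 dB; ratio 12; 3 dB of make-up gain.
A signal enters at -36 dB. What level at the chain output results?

-40.6 dB

Stage 1: 6 dB above -42 dB, reduced 3:1 to 2 dB above → -40 dB.
Stage 2: -40 dB is 4.5 dB over -44.5 dB; at 5:1 that becomes 0.9 dB over, giving -43.6 dB.
Stage 3: -43.6 dB is at or below the -28.7 dB threshold — no compression; make-up brings it to -40.6 dB.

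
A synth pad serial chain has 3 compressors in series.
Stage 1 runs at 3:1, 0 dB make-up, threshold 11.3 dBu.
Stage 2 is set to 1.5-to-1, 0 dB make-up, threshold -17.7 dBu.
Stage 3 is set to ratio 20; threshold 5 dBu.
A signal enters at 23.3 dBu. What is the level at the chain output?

Stage 1: 23.3 dBu is 12 dB over 11.3 dBu; at 3:1 that becomes 4 dB over, giving 15.3 dBu.
Stage 2: 15.3 dBu is 33 dB over -17.7 dBu; at 1.5:1 that becomes 22 dB over, giving 4.3 dBu.
Stage 3: 4.3 dBu is at or below the 5 dBu threshold — no compression; output 4.3 dBu.

4.3 dBu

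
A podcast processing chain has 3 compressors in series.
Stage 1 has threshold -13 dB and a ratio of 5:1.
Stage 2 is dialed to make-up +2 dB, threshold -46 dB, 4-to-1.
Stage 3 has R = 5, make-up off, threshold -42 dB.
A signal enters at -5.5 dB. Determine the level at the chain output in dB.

Stage 1: overshoot 7.5 dB → 7.5/5 = 1.5 dB → -11.5 dB.
Stage 2: -11.5 dB is 34.5 dB over -46 dB; at 4:1 that becomes 8.625 dB over, giving -37.375 dB; +2 dB make-up → -35.375 dB.
Stage 3: overshoot 6.625 dB → 6.625/5 = 1.325 dB → -40.675 dB.

-40.675 dB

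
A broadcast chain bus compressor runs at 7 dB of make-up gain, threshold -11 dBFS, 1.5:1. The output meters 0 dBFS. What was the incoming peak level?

Remove make-up: 0 − 7 = -7 dBFS.
That's 4 dB above the -11 dBFS threshold.
Undo the ratio: input overshoot = 4 × 1.5 = 6 dB, giving input = -5 dBFS.

-5 dBFS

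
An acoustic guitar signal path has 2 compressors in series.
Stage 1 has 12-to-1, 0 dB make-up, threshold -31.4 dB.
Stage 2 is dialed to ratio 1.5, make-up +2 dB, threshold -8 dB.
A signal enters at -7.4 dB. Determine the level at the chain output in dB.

Stage 1: 24 dB above -31.4 dB, reduced 12:1 to 2 dB above → -29.4 dB.
Stage 2: -29.4 dB ≤ -8 dB, so stage 2 doesn't engage; make-up brings it to -27.4 dB.

-27.4 dB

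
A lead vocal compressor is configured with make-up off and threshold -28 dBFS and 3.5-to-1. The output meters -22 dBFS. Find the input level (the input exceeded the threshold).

-7 dBFS

Post-compression overshoot = -22 − (-28) = 6 dB.
Before 3.5:1 compression the overshoot was 6 × 3.5 = 21 dB, so input = -28 + 21 = -7 dBFS.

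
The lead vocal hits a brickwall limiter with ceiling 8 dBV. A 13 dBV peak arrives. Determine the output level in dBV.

At ∞:1, everything above 8 dBV is held at the ceiling.

8 dBV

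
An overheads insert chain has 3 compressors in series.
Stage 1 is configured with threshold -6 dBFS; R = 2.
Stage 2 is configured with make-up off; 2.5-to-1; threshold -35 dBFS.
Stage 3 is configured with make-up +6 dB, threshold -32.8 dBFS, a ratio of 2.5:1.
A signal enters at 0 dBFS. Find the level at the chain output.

-22.56 dBFS

Stage 1: 0 dBFS is 6 dB over -6 dBFS; at 2:1 that becomes 3 dB over, giving -3 dBFS.
Stage 2: overshoot 32 dB → 32/2.5 = 12.8 dB → -22.2 dBFS.
Stage 3: 10.6 dB above -32.8 dBFS, reduced 2.5:1 to 4.24 dB above → -28.56 dBFS; +6 dB make-up → -22.56 dBFS.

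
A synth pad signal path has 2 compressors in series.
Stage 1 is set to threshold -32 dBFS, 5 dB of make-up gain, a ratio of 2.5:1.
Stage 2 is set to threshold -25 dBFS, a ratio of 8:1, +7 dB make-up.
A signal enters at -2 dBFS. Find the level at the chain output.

Stage 1: overshoot 30 dB → 30/2.5 = 12 dB → -20 dBFS; +5 dB make-up → -15 dBFS.
Stage 2: 10 dB above -25 dBFS, reduced 8:1 to 1.25 dB above → -23.75 dBFS; +7 dB make-up → -16.75 dBFS.

-16.75 dBFS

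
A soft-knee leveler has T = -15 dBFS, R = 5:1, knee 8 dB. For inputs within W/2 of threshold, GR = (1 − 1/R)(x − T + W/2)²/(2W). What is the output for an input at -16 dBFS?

x − T + W/2 = -16 − (-15) + 4 = 3.
GR = (1 − 1/5) × 3² / 16 = 0.8 × 9 / 16 = 0.45 dB.
Output = -16 − 0.45 = -16.45 dBFS.

-16.45 dBFS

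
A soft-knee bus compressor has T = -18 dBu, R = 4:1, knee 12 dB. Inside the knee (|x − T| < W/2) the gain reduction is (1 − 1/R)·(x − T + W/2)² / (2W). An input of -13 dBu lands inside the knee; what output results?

x − T + W/2 = -13 − (-18) + 6 = 11.
GR = (1 − 1/4) × 11² / 24 = 0.75 × 121 / 24 = 3.78125 dB.
Output = -13 − 3.78125 = -16.78125 dBu.

-16.78125 dBu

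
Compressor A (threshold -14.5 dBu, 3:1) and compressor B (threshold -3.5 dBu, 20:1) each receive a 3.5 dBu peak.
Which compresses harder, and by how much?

A: GR = 18 − 18/3 = 12 dB.
B: GR = 7 − 7/20 = 6.65 dB.
A reduces 5.35 dB more.

A, by 5.35 dB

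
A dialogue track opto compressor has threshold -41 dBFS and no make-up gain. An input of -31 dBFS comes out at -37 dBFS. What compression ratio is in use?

Input overshoot = -31 − (-41) = 10 dB; output overshoot = -37 − (-41) = 4 dB.
Ratio = 10 / 4 = 2.5.

2.5:1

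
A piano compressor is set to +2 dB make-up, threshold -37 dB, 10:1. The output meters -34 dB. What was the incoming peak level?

-27 dB

Stripping the +2 dB make-up gives -36 dB at the gain stage.
Post-compression overshoot = -36 − (-37) = 1 dB.
Undo the ratio: input overshoot = 1 × 10 = 10 dB, giving input = -27 dB.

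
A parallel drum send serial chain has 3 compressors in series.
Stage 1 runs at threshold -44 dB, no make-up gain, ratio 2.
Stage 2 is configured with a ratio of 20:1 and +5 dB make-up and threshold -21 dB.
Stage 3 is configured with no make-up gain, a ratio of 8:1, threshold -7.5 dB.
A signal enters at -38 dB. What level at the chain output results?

-36 dB

Stage 1: -38 dB is 6 dB over -44 dB; at 2:1 that becomes 3 dB over, giving -41 dB.
Stage 2: below threshold (-41 ≤ -21); passes unchanged; make-up brings it to -36 dB.
Stage 3: -36 dB is at or below the -7.5 dB threshold — no compression; output -36 dB.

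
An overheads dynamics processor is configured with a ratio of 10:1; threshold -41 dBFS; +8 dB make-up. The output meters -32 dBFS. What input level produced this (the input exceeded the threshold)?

Before make-up, the level was -32 − 8 = -40 dBFS.
The compressed level sits -40 − (-41) = 1 dB over threshold.
Before 10:1 compression the overshoot was 1 × 10 = 10 dB, so input = -41 + 10 = -31 dBFS.

-31 dBFS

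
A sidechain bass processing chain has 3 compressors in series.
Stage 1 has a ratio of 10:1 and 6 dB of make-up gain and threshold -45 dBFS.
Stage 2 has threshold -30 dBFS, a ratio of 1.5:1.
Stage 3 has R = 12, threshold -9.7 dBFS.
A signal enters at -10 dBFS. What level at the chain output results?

Stage 1: 35 dB above -45 dBFS, reduced 10:1 to 3.5 dB above → -41.5 dBFS; +6 dB make-up → -35.5 dBFS.
Stage 2: below threshold (-35.5 ≤ -30); passes unchanged; output -35.5 dBFS.
Stage 3: -35.5 dBFS is at or below the -9.7 dBFS threshold — no compression; output -35.5 dBFS.

-35.5 dBFS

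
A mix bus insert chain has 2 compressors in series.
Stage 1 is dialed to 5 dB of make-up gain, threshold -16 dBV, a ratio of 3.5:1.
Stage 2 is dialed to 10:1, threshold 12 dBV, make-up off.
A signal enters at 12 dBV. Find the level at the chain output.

Stage 1: overshoot 28 dB → 28/3.5 = 8 dB → -8 dBV; +5 dB make-up → -3 dBV.
Stage 2: -3 dBV ≤ 12 dBV, so stage 2 doesn't engage; output -3 dBV.

-3 dBV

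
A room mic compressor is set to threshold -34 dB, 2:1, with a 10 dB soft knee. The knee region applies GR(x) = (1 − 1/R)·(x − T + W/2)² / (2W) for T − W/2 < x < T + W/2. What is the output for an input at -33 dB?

-33.9 dB

x − T + W/2 = -33 − (-34) + 5 = 6.
GR = (1 − 1/2) × 6² / 20 = 0.5 × 36 / 20 = 0.9 dB.
Output = -33 − 0.9 = -33.9 dB.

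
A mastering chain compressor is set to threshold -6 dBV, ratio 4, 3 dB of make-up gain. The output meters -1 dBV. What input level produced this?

2 dBV

Stripping the +3 dB make-up gives -4 dBV at the gain stage.
Post-compression overshoot = -4 − (-6) = 2 dB.
Undo the ratio: input overshoot = 2 × 4 = 8 dB, giving input = 2 dBV.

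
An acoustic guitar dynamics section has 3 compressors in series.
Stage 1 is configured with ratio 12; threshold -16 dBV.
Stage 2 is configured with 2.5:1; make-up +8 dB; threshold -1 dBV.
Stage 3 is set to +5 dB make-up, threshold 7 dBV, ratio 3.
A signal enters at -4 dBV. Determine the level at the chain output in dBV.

-2 dBV

Stage 1: overshoot 12 dB → 12/12 = 1 dB → -15 dBV.
Stage 2: -15 dBV ≤ -1 dBV, so stage 2 doesn't engage; make-up brings it to -7 dBV.
Stage 3: -7 dBV ≤ 7 dBV, so stage 3 doesn't engage; make-up brings it to -2 dBV.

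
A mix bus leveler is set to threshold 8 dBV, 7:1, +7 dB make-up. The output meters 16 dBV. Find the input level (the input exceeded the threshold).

Stripping the +7 dB make-up gives 9 dBV at the gain stage.
That's 1 dB above the 8 dBV threshold.
Input overshoot = R × output overshoot = 7 dB → input = 8 + 7 = 15 dBV.

15 dBV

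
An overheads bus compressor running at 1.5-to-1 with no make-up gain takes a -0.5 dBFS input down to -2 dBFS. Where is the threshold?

Let T be the threshold. Output overshoot = (input overshoot)/R, so -2 − T = (-0.5 − T)/1.5.
1.5·(-2 − T) = -0.5 − T → 0.5·T = -3 − (-0.5) = -2.5.
T = -2.5/0.5 = -5 dBFS.

-5 dBFS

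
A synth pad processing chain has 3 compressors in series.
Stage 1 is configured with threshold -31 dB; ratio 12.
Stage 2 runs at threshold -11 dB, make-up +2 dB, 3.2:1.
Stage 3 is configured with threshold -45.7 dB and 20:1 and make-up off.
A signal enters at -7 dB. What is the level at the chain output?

-44.765 dB

Stage 1: 24 dB above -31 dB, reduced 12:1 to 2 dB above → -29 dB.
Stage 2: -29 dB ≤ -11 dB, so stage 2 doesn't engage; make-up brings it to -27 dB.
Stage 3: 18.7 dB above -45.7 dB, reduced 20:1 to 0.935 dB above → -44.765 dB.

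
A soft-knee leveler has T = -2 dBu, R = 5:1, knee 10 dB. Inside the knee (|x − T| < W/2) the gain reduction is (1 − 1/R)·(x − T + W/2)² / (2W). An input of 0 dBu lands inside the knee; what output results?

x − T + W/2 = 0 − (-2) + 5 = 7.
GR = (1 − 1/5) × 7² / 20 = 0.8 × 49 / 20 = 1.96 dB.
Output = 0 − 1.96 = -1.96 dBu.

-1.96 dBu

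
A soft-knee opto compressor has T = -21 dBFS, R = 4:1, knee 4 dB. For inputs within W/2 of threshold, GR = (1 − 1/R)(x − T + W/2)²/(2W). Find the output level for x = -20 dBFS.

x − T + W/2 = -20 − (-21) + 2 = 3.
GR = (1 − 1/4) × 3² / 8 = 0.75 × 9 / 8 = 0.84375 dB.
Output = -20 − 0.84375 = -20.84375 dBFS.

-20.84375 dBFS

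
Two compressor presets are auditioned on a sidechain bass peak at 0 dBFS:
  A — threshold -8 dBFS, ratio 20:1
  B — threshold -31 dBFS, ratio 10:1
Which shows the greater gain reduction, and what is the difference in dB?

B, by 20.3 dB

A: overshoot 8 dB → output overshoot 0.4 dB → GR 7.6 dB.
B: overshoot 31 dB → output overshoot 3.1 dB → GR 27.9 dB.
B reduces 20.3 dB more.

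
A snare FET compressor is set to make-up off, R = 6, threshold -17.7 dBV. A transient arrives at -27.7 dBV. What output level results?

-27.7 dBV

-27.7 dBV is 10 dB below the -17.7 dBV threshold, so no gain reduction is applied.
Output = input = -27.7 dBV.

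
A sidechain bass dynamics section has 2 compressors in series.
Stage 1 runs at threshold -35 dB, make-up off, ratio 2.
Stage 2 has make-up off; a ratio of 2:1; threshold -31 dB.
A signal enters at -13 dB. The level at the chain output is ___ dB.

-27.5 dB

Stage 1: 22 dB above -35 dB, reduced 2:1 to 11 dB above → -24 dB.
Stage 2: -24 dB is 7 dB over -31 dB; at 2:1 that becomes 3.5 dB over, giving -27.5 dB.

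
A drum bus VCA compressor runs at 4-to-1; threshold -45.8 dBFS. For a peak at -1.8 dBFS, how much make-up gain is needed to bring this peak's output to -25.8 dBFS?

The peak compresses to -45.8 + 44/4 = -34.8 dBFS.
To reach -25.8 dBFS requires -25.8 − (-34.8) = 9 dB of make-up.

9 dB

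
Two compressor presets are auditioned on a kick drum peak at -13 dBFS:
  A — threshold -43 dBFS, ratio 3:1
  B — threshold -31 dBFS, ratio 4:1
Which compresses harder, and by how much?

A: overshoot 30 dB → output overshoot 10 dB → GR 20 dB.
B: overshoot 18 dB → output overshoot 4.5 dB → GR 13.5 dB.
A applies 6.5 dB more gain reduction.

A, by 6.5 dB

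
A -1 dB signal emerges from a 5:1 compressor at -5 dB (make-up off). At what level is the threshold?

Input is 5 dB above T (since output overshoot × R = input overshoot: (-5 − T)·5 = -1 − T gives T = -6 dB).
Check: -6 + (-1 − (-6))/5 = -6 + 1 = -5 dB. ✓

-6 dB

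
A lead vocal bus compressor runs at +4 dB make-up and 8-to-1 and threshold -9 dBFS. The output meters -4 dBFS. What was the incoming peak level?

-1 dBFS

Stripping the +4 dB make-up gives -8 dBFS at the gain stage.
The compressed level sits -8 − (-9) = 1 dB over threshold.
Input overshoot = R × output overshoot = 8 dB → input = -9 + 8 = -1 dBFS.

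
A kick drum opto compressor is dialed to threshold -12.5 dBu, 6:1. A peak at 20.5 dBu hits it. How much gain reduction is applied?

27.5 dB

20.5 dBu exceeds the threshold by 33 dB.
After 6:1 compression the overshoot becomes 33/6 = 5.5 dB.
GR = overshoot in − overshoot out = 33 − 5.5 = 27.5 dB.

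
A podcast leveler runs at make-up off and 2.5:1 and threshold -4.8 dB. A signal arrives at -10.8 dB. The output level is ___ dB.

-10.8 dB

-10.8 dB is 6 dB below the -4.8 dB threshold, so no gain reduction is applied.
Output = input = -10.8 dB.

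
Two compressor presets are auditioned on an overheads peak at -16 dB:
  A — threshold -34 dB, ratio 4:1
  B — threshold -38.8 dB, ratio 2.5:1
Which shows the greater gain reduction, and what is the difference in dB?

B, by 0.18 dB

A: overshoot 18 dB → output overshoot 4.5 dB → GR 13.5 dB.
B: overshoot 22.8 dB → output overshoot 9.12 dB → GR 13.68 dB.
B applies 0.18 dB more gain reduction.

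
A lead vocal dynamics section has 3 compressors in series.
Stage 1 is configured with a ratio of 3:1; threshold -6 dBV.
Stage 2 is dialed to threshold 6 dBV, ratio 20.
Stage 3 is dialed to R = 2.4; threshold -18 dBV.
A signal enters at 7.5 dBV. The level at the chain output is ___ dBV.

-11.125 dBV

Stage 1: 7.5 dBV is 13.5 dB over -6 dBV; at 3:1 that becomes 4.5 dB over, giving -1.5 dBV.
Stage 2: below threshold (-1.5 ≤ 6); passes unchanged; output -1.5 dBV.
Stage 3: 16.5 dB above -18 dBV, reduced 2.4:1 to 6.875 dB above → -11.125 dBV.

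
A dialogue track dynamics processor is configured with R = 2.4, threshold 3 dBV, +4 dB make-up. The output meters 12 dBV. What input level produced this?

Stripping the +4 dB make-up gives 8 dBV at the gain stage.
Post-compression overshoot = 8 − 3 = 5 dB.
Input overshoot = R × output overshoot = 12 dB → input = 3 + 12 = 15 dBV.

15 dBV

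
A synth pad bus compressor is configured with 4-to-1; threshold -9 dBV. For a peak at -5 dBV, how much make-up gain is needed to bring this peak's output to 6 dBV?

Without make-up, output = threshold + overshoot/4 = -9 + 1 = -8 dBV.
Gap to target: 14 dB.

14 dB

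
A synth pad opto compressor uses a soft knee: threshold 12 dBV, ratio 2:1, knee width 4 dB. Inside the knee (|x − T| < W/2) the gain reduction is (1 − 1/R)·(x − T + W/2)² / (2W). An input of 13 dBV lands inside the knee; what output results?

x − T + W/2 = 13 − 12 + 2 = 3.
GR = (1 − 1/2) × 3² / 8 = 0.5 × 9 / 8 = 0.5625 dB.
Output = 13 − 0.5625 = 12.4375 dBV.

12.4375 dBV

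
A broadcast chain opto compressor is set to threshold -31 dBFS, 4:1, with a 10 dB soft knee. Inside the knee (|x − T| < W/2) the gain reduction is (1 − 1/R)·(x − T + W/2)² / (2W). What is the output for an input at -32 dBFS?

x − T + W/2 = -32 − (-31) + 5 = 4.
GR = (1 − 1/4) × 4² / 20 = 0.75 × 16 / 20 = 0.6 dB.
Output = -32 − 0.6 = -32.6 dBFS.

-32.6 dBFS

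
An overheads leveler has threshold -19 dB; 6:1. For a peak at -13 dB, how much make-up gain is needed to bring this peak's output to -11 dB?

Overshoot 6 dB → 6/6 = 1 dB after compression, so the compressed level is -19 + 1 = -18 dB.
Make-up = target − compressed = -11 − (-18) = 7 dB.

7 dB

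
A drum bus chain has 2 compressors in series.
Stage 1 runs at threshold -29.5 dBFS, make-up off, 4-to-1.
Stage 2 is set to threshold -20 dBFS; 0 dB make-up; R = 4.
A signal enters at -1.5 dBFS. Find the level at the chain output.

Stage 1: -1.5 dBFS is 28 dB over -29.5 dBFS; at 4:1 that becomes 7 dB over, giving -22.5 dBFS.
Stage 2: below threshold (-22.5 ≤ -20); passes unchanged; output -22.5 dBFS.

-22.5 dBFS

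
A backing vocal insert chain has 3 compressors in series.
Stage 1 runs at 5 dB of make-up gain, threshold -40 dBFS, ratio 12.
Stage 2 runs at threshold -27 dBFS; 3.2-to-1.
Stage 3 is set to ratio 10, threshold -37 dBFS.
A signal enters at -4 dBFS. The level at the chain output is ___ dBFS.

Stage 1: -4 dBFS is 36 dB over -40 dBFS; at 12:1 that becomes 3 dB over, giving -37 dBFS; +5 dB make-up → -32 dBFS.
Stage 2: -32 dBFS is at or below the -27 dBFS threshold — no compression; output -32 dBFS.
Stage 3: overshoot 5 dB → 5/10 = 0.5 dB → -36.5 dBFS.

-36.5 dBFS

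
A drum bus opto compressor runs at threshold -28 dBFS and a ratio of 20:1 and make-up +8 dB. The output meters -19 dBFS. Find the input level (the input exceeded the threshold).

-8 dBFS

Remove make-up: -19 − 8 = -27 dBFS.
Post-compression overshoot = -27 − (-28) = 1 dB.
Before 20:1 compression the overshoot was 1 × 20 = 20 dB, so input = -28 + 20 = -8 dBFS.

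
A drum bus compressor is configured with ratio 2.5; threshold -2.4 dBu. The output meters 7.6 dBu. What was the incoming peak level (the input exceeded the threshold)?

The compressed level sits 7.6 − (-2.4) = 10 dB over threshold.
Before 2.5:1 compression the overshoot was 10 × 2.5 = 25 dB, so input = -2.4 + 25 = 22.6 dBu.

22.6 dBu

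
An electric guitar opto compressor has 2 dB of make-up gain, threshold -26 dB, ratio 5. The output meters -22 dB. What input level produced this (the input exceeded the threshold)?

-16 dB

Remove make-up: -22 − 2 = -24 dB.
Post-compression overshoot = -24 − (-26) = 2 dB.
Before 5:1 compression the overshoot was 2 × 5 = 10 dB, so input = -26 + 10 = -16 dB.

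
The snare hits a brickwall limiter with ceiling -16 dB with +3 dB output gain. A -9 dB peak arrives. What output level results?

-13 dB

A brickwall limiter is an ∞:1 compressor: any input above the ceiling is clamped to -16 dB.
Output gain then adds 3 dB: -16 + 3 = -13 dB.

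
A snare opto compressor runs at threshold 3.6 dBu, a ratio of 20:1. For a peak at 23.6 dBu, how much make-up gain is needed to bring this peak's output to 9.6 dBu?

Without make-up, output = threshold + overshoot/20 = 3.6 + 1 = 4.6 dBu.
Gap to target: 5 dB.

5 dB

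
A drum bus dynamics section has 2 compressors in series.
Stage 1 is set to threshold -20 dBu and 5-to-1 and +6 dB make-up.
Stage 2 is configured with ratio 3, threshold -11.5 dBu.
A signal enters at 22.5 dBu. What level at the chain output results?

Stage 1: overshoot 42.5 dB → 42.5/5 = 8.5 dB → -11.5 dBu; +6 dB make-up → -5.5 dBu.
Stage 2: -5.5 dBu is 6 dB over -11.5 dBu; at 3:1 that becomes 2 dB over, giving -9.5 dBu.

-9.5 dBu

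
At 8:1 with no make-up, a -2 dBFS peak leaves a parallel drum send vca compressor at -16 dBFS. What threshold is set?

Input is 16 dB above T (since output overshoot × R = input overshoot: (-16 − T)·8 = -2 − T gives T = -18 dBFS).
Check: -18 + (-2 − (-18))/8 = -18 + 2 = -16 dBFS. ✓

-18 dBFS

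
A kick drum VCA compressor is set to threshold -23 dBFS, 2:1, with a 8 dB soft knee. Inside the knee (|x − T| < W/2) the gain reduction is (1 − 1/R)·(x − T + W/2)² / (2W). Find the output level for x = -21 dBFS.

-22.125 dBFS

x − T + W/2 = -21 − (-23) + 4 = 6.
GR = (1 − 1/2) × 6² / 16 = 0.5 × 36 / 16 = 1.125 dB.
Output = -21 − 1.125 = -22.125 dBFS.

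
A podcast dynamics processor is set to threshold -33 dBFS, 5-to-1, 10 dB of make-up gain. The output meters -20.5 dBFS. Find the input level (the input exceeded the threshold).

-20.5 dBFS

Remove make-up: -20.5 − 10 = -30.5 dBFS.
That's 2.5 dB above the -33 dBFS threshold.
Undo the ratio: input overshoot = 2.5 × 5 = 12.5 dB, giving input = -20.5 dBFS.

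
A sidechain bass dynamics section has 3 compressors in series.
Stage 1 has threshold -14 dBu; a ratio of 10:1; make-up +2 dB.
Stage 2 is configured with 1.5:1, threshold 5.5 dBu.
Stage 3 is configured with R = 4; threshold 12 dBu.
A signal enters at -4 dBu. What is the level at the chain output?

Stage 1: -4 dBu is 10 dB over -14 dBu; at 10:1 that becomes 1 dB over, giving -13 dBu; +2 dB make-up → -11 dBu.
Stage 2: -11 dBu ≤ 5.5 dBu, so stage 2 doesn't engage; output -11 dBu.
Stage 3: below threshold (-11 ≤ 12); passes unchanged; output -11 dBu.

-11 dBu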